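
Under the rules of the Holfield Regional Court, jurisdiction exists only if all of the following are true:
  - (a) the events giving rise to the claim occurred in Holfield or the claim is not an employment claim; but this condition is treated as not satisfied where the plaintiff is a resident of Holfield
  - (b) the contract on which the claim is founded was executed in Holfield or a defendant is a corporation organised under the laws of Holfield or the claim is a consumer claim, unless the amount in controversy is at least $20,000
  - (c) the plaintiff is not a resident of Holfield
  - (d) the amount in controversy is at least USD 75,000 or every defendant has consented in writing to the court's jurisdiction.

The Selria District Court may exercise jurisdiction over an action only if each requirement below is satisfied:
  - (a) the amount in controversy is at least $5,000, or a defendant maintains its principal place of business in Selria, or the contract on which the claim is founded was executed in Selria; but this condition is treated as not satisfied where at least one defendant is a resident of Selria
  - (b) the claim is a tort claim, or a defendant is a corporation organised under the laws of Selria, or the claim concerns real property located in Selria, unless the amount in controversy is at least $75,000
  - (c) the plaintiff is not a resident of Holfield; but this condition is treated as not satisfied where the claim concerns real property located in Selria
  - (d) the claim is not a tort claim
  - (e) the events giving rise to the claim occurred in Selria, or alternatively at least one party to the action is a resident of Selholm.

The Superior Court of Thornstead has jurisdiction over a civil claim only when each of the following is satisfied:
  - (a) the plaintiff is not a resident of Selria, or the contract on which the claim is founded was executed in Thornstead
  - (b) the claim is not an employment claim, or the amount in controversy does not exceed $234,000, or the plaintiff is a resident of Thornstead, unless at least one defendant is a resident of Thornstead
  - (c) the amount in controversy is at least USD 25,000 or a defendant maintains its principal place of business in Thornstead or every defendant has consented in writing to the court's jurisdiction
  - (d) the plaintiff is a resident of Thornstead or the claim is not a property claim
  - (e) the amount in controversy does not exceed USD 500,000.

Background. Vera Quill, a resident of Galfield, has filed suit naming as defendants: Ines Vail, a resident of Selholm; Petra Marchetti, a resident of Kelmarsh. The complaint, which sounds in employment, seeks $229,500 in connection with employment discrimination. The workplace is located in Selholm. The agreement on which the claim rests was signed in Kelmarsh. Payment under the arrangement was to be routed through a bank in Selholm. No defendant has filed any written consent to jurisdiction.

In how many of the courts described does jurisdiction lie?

2

The Holfield Regional Court:
  (a) The operative events occurred in Selholm, not Holfield; the claim is an employment claim — every alternative fails. Condition not met.
  (b) The contract was executed in Kelmarsh, not Holfield; no defendant is a corporation; the claim is an employment claim, not a consumer claim — no alternative holds. But the amount in controversy is $229,500, which meets the 20,000 dollars floor, and the 'unless' clause therefore excuses the requirement. Satisfied.
  (c) The plaintiff resides in Galfield, which is not Holfield. Satisfied.
  (d) The amount in controversy is USD 229,500, which meets the 75,000 dollars floor — that alternative is enough. Met.
  → At least one condition fails; no jurisdiction.
The Selria District Court:
  (a) The amount in controversy is 229,500 dollars, which meets the 5,000 dollars floor, so this disjunct is met. And the carve-out is inapplicable — no defendant resides in Selria (they reside in Selholm, Kelmarsh). Satisfied.
  (b) The claim is an employment claim, not a tort claim; no defendant is a corporation; the claim does not concern real property — no alternative holds. The proviso rescues it, though: the amount in controversy is 229,500 dollars, which meets the $75,000 floor. Met.
  (c) The plaintiff resides in Galfield, which is not Holfield. The exception is not triggered, since the claim does not concern real property. Satisfied.
  (d) The claim is an employment claim, not a tort claim. Satisfied.
  (e) Ines Vail resides in Selholm, which satisfies one of the alternatives. Condition met.
  → The court has jurisdiction.
The Superior Court of Thornstead:
  (a) The plaintiff resides in Galfield, which is not Selria — that alternative is enough. Satisfied.
  (b) The amount in controversy is $229,500, within the 234,000 dollars ceiling, which satisfies one of the alternatives. Satisfied.
  (c) The amount in controversy is USD 229,500, which meets the $25,000 floor, which satisfies one of the alternatives. Met.
  (d) The claim is an employment claim, not a property claim, so one alternative holds. Met.
  (e) The amount in controversy is 229,500 dollars, within the 500,000 dollars ceiling. Satisfied.
  → All conditions met; jurisdiction exists.
Courts with jurisdiction: the Selria District Court, the Superior Court of Thornstead — 2 in total.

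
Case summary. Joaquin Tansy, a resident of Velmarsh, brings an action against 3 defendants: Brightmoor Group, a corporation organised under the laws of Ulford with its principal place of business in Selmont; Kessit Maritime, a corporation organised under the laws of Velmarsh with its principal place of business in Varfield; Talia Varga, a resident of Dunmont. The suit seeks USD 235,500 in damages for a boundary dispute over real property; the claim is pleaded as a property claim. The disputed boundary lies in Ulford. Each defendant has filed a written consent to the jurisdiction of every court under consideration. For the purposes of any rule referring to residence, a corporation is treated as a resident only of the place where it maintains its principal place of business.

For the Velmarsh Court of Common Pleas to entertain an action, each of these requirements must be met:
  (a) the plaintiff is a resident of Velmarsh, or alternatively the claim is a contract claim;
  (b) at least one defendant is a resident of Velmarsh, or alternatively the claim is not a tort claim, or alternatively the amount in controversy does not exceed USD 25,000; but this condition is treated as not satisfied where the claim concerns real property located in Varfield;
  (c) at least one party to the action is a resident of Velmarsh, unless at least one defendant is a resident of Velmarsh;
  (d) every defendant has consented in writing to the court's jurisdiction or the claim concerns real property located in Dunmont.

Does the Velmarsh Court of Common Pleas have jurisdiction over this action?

Yes

The Velmarsh Court of Common Pleas:
  (a) The plaintiff resides in Velmarsh, which satisfies one of the alternatives. Condition met.
  (b) The claim is a property claim, not a tort claim, so one alternative holds. The exception is not triggered, since the property lies in Ulford, not Varfield. Met.
  (c) Joaquin Tansy resides in Velmarsh. Satisfied.
  (d) Every defendant has filed written consent — that alternative is enough. Met.
  → All conditions met; jurisdiction exists.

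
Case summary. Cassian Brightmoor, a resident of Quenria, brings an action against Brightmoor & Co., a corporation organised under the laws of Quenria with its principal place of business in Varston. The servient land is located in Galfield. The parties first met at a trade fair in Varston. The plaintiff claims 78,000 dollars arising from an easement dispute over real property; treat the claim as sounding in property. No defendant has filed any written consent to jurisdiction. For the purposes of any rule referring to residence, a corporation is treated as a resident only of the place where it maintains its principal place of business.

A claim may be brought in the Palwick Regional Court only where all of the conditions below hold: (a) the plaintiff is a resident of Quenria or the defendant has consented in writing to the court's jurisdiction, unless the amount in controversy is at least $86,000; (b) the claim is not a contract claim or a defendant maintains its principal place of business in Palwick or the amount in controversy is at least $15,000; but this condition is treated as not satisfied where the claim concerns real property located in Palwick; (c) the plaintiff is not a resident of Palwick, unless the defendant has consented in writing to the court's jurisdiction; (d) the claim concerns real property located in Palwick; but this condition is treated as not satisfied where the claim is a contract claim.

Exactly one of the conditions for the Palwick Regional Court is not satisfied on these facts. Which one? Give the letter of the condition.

The Palwick Regional Court:
  (a) The plaintiff resides in Quenria — that alternative is enough. Satisfied.
  (b) The claim is a property claim, not a contract claim, so this disjunct is met. The exception is not triggered, since the property lies in Galfield, not Palwick. Satisfied.
  (c) The plaintiff resides in Quenria, which is not Palwick. Met.
  (d) The property lies in Galfield, not Palwick. Condition not met.
Only condition (d) fails.

(d)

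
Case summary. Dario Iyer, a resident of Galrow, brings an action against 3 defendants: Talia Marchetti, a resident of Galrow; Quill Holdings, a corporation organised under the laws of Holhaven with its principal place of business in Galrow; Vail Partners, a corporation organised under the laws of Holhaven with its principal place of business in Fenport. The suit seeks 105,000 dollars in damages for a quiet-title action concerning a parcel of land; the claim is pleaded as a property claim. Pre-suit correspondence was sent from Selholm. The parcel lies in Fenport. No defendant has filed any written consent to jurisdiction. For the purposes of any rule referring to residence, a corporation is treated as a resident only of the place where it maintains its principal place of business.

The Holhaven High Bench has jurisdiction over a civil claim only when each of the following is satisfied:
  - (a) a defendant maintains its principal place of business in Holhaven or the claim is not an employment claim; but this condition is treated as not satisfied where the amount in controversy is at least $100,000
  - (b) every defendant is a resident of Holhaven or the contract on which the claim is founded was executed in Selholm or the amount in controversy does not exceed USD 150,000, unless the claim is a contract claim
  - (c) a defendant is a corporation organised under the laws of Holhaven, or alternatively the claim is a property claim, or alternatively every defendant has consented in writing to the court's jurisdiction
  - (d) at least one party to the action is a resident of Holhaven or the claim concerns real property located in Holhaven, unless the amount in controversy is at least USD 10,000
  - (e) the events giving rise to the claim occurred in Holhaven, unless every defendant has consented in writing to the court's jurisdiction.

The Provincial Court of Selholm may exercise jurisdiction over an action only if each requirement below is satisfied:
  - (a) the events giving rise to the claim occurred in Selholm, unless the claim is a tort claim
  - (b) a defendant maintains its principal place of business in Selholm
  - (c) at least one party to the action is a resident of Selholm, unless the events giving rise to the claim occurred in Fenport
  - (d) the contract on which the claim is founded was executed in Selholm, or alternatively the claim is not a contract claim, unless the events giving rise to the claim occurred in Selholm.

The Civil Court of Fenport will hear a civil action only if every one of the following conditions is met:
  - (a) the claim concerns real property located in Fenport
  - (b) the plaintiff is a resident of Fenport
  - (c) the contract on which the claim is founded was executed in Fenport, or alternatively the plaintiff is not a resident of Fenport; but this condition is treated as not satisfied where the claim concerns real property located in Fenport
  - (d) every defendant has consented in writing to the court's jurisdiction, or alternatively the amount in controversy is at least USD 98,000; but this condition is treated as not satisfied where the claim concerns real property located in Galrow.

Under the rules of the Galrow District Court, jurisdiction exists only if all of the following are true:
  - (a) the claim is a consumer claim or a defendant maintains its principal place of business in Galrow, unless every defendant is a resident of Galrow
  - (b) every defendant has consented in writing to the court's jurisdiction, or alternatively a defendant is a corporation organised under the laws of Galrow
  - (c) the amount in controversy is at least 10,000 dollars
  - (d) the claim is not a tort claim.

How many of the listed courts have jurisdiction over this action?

0

The Holhaven High Bench:
  (a) The claim is a property claim, not an employment claim — that alternative is enough. But the carve-out bites: the amount in controversy is 105,000 dollars, which meets the 100,000 dollars floor. Not satisfied.
  (b) The amount in controversy is USD 105,000, within the USD 150,000 ceiling, so this disjunct is met. Satisfied.
  (c) Quill Holdings is organised under the laws of Holhaven, which satisfies one of the alternatives. Condition met.
  (d) No party resides in Holhaven; the property lies in Fenport, not Holhaven — every alternative fails. The proviso rescues it, though: the amount in controversy is 105,000 dollars, which meets the 10,000 dollars floor. Met.
  (e) The operative events occurred in Fenport, not Holhaven. Nor does the 'unless' clause help: no such written consent has been filed. Not met.
  → At least one condition fails; no jurisdiction.
The Provincial Court of Selholm:
  (a) The operative events occurred in Fenport, not Selholm. Nor does the 'unless' clause help: the claim is a property claim, not a tort claim. Not satisfied.
  (b) The corporate defendant(s) have their principal place of business in Fenport, Galrow, not Selholm. Fails.
  (c) No party resides in Selholm. The proviso rescues it, though: the operative events occurred in Fenport. Satisfied.
  (d) The claim is a property claim, not a contract claim, which satisfies one of the alternatives. Condition met.
  → Not every requirement is met — no jurisdiction.
The Civil Court of Fenport:
  (a) The property lies in Fenport. Met.
  (b) The plaintiff resides in Galrow, not Fenport. Condition not met.
  (c) The plaintiff resides in Galrow, which is not Fenport — that alternative is enough. But the property lies in Fenport, triggering the carve-out and defeating this condition. Not satisfied.
  (d) The amount in controversy is USD 105,000, which meets the USD 98,000 floor, which satisfies one of the alternatives. The exception is not triggered, since the property lies in Fenport, not Galrow. Met.
  → The court lacks jurisdiction.
The Galrow District Court:
  (a) Quill Holdings has its principal place of business in Galrow, which satisfies one of the alternatives. Satisfied.
  (b) No such written consent has been filed; the corporate defendant(s) are organised in Holhaven, not Galrow — none of the alternatives is met. Not satisfied.
  (c) The amount in controversy is 105,000 dollars, which meets the $10,000 floor. Satisfied.
  (d) The claim is a property claim, not a tort claim. Satisfied.
  → Not every requirement is met — no jurisdiction.
No court satisfies all of its conditions.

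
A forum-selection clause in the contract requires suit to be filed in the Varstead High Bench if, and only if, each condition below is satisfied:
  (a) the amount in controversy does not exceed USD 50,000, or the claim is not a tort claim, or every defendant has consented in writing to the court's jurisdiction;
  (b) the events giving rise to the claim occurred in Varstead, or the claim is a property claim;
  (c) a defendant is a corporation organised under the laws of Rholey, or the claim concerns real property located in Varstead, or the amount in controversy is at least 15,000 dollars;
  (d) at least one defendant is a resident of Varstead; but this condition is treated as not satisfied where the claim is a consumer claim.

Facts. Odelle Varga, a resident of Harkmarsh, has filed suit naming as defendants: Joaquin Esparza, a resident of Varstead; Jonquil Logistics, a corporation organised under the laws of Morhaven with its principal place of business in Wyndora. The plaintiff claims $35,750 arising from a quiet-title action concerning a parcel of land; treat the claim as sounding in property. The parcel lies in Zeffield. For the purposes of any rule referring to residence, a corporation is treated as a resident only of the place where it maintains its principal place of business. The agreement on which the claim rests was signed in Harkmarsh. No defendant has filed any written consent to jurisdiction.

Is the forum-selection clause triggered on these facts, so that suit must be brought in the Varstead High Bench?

The Varstead High Bench:
  (a) The amount in controversy is $35,750, within the 50,000 dollars ceiling, so one alternative holds. Satisfied.
  (b) The claim is a property claim — that alternative is enough. Condition met.
  (c) The amount in controversy is 35,750 dollars, which meets the 15,000 dollars floor — that alternative is enough. Met.
  (d) Joaquin Esparza resides in Varstead. And the carve-out is inapplicable — the claim is a property claim, not a consumer claim. Condition met.
  → Forum clause is triggered.

Yes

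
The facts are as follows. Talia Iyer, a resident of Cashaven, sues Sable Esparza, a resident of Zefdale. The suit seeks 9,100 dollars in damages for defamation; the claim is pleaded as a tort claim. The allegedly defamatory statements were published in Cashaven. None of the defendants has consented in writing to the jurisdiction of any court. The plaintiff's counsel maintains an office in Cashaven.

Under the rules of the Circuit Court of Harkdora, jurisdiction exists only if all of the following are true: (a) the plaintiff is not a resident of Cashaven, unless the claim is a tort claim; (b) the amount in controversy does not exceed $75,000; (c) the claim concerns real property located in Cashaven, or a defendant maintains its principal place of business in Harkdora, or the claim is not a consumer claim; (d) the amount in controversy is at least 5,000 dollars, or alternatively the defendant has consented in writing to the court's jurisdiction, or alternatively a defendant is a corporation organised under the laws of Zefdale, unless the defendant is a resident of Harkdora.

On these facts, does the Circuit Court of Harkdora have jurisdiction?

Yes

The Circuit Court of Harkdora:
  (a) The plaintiff resides in Cashaven. The proviso rescues it, though: the claim is a tort claim. Met.
  (b) The amount in controversy is $9,100, within the USD 75,000 ceiling. Condition met.
  (c) The claim is a tort claim, not a consumer claim, so one alternative holds. Satisfied.
  (d) The amount in controversy is 9,100 dollars, which meets the $5,000 floor, so one alternative holds. Condition met.
  → Every requirement is satisfied — jurisdiction.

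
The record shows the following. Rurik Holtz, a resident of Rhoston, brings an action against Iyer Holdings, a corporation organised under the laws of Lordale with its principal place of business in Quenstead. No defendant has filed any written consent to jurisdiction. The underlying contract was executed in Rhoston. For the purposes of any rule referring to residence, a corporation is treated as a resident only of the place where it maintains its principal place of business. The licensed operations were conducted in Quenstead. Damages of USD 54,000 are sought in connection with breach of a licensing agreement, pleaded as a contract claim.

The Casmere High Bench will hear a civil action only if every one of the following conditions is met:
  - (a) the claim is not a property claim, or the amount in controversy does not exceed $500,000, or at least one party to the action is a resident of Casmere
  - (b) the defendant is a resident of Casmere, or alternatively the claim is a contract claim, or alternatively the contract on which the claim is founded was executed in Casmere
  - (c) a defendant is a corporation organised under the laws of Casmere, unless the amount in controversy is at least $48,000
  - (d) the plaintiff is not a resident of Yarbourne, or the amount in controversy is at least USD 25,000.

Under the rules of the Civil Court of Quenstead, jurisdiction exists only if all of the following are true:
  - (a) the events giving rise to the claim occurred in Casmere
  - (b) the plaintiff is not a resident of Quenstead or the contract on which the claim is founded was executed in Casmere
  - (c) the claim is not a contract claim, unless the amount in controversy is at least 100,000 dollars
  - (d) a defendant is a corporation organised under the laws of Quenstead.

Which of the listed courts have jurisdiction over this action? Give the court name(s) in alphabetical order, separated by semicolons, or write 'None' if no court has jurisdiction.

the Casmere High Bench

The Casmere High Bench:
  (a) The claim is a contract claim, not a property claim, so one alternative holds. Condition met.
  (b) The claim is a contract claim, so this disjunct is met. Condition met.
  (c) The corporate defendant(s) are organised in Lordale, not Casmere. The proviso rescues it, though: the amount in controversy is $54,000, which meets the USD 48,000 floor. Satisfied.
  (d) The plaintiff resides in Rhoston, which is not Yarbourne, so this disjunct is met. Satisfied.
  → The court has jurisdiction.
The Civil Court of Quenstead:
  (a) The operative events occurred in Quenstead, not Casmere. Not met.
  (b) The plaintiff resides in Rhoston, which is not Quenstead, so this disjunct is met. Met.
  (c) The claim is a contract claim. Nor does the 'unless' clause help: the amount in controversy is 54,000 dollars, below the 100,000 dollars floor. Not satisfied.
  (d) The corporate defendant(s) are organised in Lordale, not Quenstead. Not satisfied.
  → The court lacks jurisdiction.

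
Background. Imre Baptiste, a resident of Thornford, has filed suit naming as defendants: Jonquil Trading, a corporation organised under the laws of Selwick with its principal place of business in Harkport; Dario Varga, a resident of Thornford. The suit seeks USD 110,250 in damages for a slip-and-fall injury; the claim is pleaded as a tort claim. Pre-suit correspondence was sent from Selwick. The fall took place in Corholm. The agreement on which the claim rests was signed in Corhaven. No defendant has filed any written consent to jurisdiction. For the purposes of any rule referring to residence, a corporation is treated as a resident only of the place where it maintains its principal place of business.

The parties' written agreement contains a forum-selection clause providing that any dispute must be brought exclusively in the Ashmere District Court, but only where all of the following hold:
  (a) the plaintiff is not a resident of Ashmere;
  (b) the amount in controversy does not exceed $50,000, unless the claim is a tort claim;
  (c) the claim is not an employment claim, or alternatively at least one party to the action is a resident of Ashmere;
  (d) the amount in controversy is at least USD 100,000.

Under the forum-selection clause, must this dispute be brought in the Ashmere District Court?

The Ashmere District Court:
  (a) The plaintiff resides in Thornford, which is not Ashmere. Met.
  (b) The amount in controversy is 110,250 dollars, above the USD 50,000 ceiling. The proviso rescues it, though: the claim is a tort claim. Condition met.
  (c) The claim is a tort claim, not an employment claim, so this disjunct is met. Satisfied.
  (d) The amount in controversy is USD 110,250, which meets the $100,000 floor. Met.
  → The clause applies.

Yes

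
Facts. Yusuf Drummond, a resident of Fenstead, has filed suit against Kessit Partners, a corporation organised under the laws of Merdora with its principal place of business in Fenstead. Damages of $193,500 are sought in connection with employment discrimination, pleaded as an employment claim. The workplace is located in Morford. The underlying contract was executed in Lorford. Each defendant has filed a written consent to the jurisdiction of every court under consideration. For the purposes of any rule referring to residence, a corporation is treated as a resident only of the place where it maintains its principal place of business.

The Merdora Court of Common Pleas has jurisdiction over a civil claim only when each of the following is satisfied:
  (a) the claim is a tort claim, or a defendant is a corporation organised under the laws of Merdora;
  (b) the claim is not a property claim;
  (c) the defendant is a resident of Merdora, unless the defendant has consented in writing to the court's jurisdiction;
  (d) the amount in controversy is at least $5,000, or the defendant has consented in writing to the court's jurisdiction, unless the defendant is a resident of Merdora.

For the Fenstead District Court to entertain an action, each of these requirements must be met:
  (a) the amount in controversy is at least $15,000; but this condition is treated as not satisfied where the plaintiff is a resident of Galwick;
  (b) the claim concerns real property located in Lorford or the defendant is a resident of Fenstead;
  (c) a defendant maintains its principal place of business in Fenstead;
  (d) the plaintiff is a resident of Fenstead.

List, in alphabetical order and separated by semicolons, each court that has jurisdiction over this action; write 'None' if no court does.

The Merdora Court of Common Pleas:
  (a) Kessit Partners is organised under the laws of Merdora, which satisfies one of the alternatives. Met.
  (b) The claim is an employment claim, not a property claim. Satisfied.
  (c) The defendant resides in Fenstead, not Merdora. The proviso rescues it, though: every defendant has filed written consent. Satisfied.
  (d) The amount in controversy is $193,500, which meets the $5,000 floor, which satisfies one of the alternatives. Met.
  → The court has jurisdiction.
The Fenstead District Court:
  (a) The amount in controversy is USD 193,500, which meets the USD 15,000 floor. The carve-out does not apply: the plaintiff resides in Fenstead, not Galwick. Condition met.
  (b) The defendant resides in Fenstead, so this disjunct is met. Condition met.
  (c) Kessit Partners has its principal place of business in Fenstead. Satisfied.
  (d) The plaintiff resides in Fenstead. Satisfied.
  → Every requirement is satisfied — jurisdiction.

the Fenstead District Court; the Merdora Court of Common Pleas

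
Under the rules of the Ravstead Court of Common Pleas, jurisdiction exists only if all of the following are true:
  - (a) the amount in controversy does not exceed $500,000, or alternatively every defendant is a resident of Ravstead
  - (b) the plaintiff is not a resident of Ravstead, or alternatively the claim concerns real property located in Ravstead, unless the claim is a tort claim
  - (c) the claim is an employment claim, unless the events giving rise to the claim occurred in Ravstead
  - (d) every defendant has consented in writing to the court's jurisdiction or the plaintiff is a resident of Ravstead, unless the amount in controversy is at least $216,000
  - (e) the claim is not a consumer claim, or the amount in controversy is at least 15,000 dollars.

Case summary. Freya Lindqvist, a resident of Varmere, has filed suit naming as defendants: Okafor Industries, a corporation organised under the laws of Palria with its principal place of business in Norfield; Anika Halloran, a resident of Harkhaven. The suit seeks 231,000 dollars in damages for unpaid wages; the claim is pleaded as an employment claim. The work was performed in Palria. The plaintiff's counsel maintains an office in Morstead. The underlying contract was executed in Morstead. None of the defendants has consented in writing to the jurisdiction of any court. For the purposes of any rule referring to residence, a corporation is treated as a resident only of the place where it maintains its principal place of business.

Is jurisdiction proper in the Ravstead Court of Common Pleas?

The Ravstead Court of Common Pleas:
  (a) The amount in controversy is USD 231,000, within the USD 500,000 ceiling, which satisfies one of the alternatives. Condition met.
  (b) The plaintiff resides in Varmere, which is not Ravstead, which satisfies one of the alternatives. Satisfied.
  (c) The claim is an employment claim. Satisfied.
  (d) No such written consent has been filed; the plaintiff resides in Varmere, not Ravstead — every alternative fails. However, the amount in controversy is $231,000, which meets the USD 216,000 floor, so the 'unless' proviso supplies this condition. Satisfied.
  (e) The claim is an employment claim, not a consumer claim, which satisfies one of the alternatives. Condition met.
  → All conditions met; jurisdiction exists.

Yes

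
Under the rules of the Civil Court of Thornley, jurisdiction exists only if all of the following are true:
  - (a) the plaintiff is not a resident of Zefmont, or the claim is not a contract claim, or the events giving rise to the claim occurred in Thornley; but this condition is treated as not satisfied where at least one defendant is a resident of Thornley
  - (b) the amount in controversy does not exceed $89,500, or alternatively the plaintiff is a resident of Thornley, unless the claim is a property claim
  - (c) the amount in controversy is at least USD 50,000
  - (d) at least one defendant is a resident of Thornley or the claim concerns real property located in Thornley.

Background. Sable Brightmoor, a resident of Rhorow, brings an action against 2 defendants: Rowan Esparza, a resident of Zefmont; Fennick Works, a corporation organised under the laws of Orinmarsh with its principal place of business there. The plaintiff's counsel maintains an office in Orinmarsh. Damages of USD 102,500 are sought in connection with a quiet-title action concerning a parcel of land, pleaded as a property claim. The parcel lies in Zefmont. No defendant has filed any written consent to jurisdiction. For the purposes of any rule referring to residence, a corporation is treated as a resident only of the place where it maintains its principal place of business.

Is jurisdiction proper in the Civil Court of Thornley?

The Civil Court of Thornley:
  (a) The plaintiff resides in Rhorow, which is not Zefmont, which satisfies one of the alternatives. And the carve-out is inapplicable — no defendant resides in Thornley (they reside in Zefmont, Orinmarsh). Condition met.
  (b) The amount in controversy is USD 102,500, above the 89,500 dollars ceiling; the plaintiff resides in Rhorow, not Thornley — every alternative fails. But the claim is a property claim, and the 'unless' clause therefore excuses the requirement. Satisfied.
  (c) The amount in controversy is $102,500, which meets the $50,000 floor. Satisfied.
  (d) No defendant resides in Thornley (they reside in Zefmont, Orinmarsh); the property lies in Zefmont, not Thornley — none of the alternatives is met. Fails.
  → No jurisdiction.

No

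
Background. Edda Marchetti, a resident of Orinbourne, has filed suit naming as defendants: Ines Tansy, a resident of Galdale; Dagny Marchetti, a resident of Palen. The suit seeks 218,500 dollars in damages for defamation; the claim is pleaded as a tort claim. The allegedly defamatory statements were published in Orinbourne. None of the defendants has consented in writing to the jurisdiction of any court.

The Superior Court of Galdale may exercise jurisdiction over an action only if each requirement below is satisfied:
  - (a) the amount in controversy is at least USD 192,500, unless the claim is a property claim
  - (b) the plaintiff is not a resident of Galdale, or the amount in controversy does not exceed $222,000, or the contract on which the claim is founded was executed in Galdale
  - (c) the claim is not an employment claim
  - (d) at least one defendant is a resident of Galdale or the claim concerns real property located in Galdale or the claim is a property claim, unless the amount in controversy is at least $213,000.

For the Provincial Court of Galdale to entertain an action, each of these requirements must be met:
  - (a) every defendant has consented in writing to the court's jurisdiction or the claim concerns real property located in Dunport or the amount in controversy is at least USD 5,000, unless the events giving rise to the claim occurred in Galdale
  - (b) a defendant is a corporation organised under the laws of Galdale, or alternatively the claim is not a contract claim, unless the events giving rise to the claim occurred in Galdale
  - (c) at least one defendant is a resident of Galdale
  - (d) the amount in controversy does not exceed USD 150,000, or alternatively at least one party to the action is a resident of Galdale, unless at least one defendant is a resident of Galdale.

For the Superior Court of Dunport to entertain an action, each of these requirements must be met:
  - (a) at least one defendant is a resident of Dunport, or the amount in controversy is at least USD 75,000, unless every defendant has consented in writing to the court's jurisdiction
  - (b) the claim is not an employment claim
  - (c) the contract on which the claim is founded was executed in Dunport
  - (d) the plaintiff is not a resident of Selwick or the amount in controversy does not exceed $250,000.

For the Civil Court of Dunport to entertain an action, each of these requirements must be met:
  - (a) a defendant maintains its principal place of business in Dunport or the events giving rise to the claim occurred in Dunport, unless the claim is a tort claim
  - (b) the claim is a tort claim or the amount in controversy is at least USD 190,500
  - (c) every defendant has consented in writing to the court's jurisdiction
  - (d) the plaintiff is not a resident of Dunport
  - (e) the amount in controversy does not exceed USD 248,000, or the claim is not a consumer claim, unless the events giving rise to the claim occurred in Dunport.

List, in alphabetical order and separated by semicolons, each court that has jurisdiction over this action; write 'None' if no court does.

the Provincial Court of Galdale; the Superior Court of Galdale

The Superior Court of Galdale:
  (a) The amount in controversy is USD 218,500, which meets the $192,500 floor. Satisfied.
  (b) The plaintiff resides in Orinbourne, which is not Galdale, which satisfies one of the alternatives. Satisfied.
  (c) The claim is a tort claim, not an employment claim. Satisfied.
  (d) Ines Tansy resides in Galdale, so this disjunct is met. Met.
  → The court has jurisdiction.
The Provincial Court of Galdale:
  (a) The amount in controversy is 218,500 dollars, which meets the USD 5,000 floor, which satisfies one of the alternatives. Met.
  (b) The claim is a tort claim, not a contract claim, which satisfies one of the alternatives. Condition met.
  (c) Ines Tansy resides in Galdale. Met.
  (d) Ines Tansy resides in Galdale, so this disjunct is met. Met.
  → All conditions met; jurisdiction exists.
The Superior Court of Dunport:
  (a) The amount in controversy is $218,500, which meets the USD 75,000 floor, which satisfies one of the alternatives. Condition met.
  (b) The claim is a tort claim, not an employment claim. Met.
  (c) No contract (and hence no place of execution) is alleged. Fails.
  (d) The plaintiff resides in Orinbourne, which is not Selwick, so this disjunct is met. Condition met.
  → At least one condition fails; no jurisdiction.
The Civil Court of Dunport:
  (a) No defendant is a corporation; the operative events occurred in Orinbourne, not Dunport — every alternative fails. But the claim is a tort claim, and the 'unless' clause therefore excuses the requirement. Met.
  (b) The claim is a tort claim, which satisfies one of the alternatives. Condition met.
  (c) No such written consent has been filed. Not met.
  (d) The plaintiff resides in Orinbourne, which is not Dunport. Met.
  (e) The amount in controversy is 218,500 dollars, within the 248,000 dollars ceiling, so one alternative holds. Met.
  → At least one condition fails; no jurisdiction.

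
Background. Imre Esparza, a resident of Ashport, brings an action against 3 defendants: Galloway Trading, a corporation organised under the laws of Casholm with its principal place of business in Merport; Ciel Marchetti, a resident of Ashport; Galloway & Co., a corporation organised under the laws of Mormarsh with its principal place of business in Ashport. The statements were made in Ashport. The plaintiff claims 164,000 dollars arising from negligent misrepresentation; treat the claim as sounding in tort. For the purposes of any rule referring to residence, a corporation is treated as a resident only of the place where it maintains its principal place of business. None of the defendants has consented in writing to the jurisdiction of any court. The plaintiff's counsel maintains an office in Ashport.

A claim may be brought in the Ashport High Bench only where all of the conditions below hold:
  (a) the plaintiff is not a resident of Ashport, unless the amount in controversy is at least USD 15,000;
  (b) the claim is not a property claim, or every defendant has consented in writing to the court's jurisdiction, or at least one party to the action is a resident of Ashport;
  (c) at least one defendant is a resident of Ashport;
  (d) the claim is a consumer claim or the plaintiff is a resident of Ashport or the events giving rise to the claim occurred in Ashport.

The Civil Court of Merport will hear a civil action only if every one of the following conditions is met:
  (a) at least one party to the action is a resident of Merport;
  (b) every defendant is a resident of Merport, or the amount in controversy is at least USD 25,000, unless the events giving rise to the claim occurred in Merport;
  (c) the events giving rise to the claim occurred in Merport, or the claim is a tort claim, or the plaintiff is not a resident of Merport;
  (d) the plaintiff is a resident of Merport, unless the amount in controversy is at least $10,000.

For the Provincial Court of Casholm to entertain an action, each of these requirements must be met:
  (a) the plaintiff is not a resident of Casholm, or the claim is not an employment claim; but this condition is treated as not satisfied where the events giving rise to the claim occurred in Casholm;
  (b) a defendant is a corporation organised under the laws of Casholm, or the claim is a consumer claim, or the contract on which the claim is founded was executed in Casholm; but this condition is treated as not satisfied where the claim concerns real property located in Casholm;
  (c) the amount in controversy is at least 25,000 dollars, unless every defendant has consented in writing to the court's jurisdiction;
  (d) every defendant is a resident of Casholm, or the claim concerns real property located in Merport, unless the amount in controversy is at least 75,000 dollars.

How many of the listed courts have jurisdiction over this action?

The Ashport High Bench:
  (a) The plaintiff resides in Ashport. But the amount in controversy is $164,000, which meets the $15,000 floor, and the 'unless' clause therefore excuses the requirement. Condition met.
  (b) The claim is a tort claim, not a property claim — that alternative is enough. Met.
  (c) Ciel Marchetti resides in Ashport. Met.
  (d) The plaintiff resides in Ashport, so one alternative holds. Met.
  → All conditions met; jurisdiction exists.
The Civil Court of Merport:
  (a) Galloway Trading resides in Merport. Satisfied.
  (b) The amount in controversy is 164,000 dollars, which meets the $25,000 floor, which satisfies one of the alternatives. Met.
  (c) The claim is a tort claim, which satisfies one of the alternatives. Met.
  (d) The plaintiff resides in Ashport, not Merport. The proviso rescues it, though: the amount in controversy is $164,000, which meets the $10,000 floor. Met.
  → The court has jurisdiction.
The Provincial Court of Casholm:
  (a) The plaintiff resides in Ashport, which is not Casholm — that alternative is enough. The exception is not triggered, since the operative events occurred in Ashport, not Casholm. Met.
  (b) Galloway Trading is organised under the laws of Casholm, so this disjunct is met. The exception is not triggered, since the claim does not concern real property. Satisfied.
  (c) The amount in controversy is $164,000, which meets the USD 25,000 floor. Satisfied.
  (d) The defendants reside as follows — Galloway Trading in Merport, Ciel Marchetti in Ashport, Galloway & Co. in Ashport — not all in Casholm; the claim does not concern real property — no alternative holds. The proviso rescues it, though: the amount in controversy is USD 164,000, which meets the USD 75,000 floor. Condition met.
  → Every requirement is satisfied — jurisdiction.
Courts with jurisdiction: the Ashport High Bench, the Civil Court of Merport, the Provincial Court of Casholm — 3 in total.

3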